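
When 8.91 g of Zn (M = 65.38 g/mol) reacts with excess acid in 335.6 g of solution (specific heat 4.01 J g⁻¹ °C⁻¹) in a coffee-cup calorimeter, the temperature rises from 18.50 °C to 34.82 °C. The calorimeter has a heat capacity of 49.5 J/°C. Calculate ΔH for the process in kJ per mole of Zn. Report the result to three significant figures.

|ΔT| = |34.82 − 18.50| = 16.32 °C
|q_surr| = (335.6 × 4.01 + 49.5) × 16.32 = 1395.256 × 16.32 = 22770 J
n(Zn) = 8.91 / 65.38 = 0.1363 mol
Temperature rose, so q_rxn = −|q_surr| = -22.77 kJ
ΔH = q_rxn / n = -167.1 kJ/mol

ΔH = -167 kJ/mol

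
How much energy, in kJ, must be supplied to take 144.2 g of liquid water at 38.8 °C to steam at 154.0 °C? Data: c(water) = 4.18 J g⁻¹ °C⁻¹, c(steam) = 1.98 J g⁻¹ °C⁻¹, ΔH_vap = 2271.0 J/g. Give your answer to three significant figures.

q = 380 kJ

q1 (heat water 38.8→100.0 °C): 144.2 × 4.18 × 61.2 = 36889 J
q2 (vaporize at 100 °C): 144.2 × 2271.0 = 327478 J
q3 (heat steam 100.0→154.0 °C): 144.2 × 1.98 × 54.0 = 15418 J
Total: 36889 + 327478 + 15418 = 379785 J = 380 kJ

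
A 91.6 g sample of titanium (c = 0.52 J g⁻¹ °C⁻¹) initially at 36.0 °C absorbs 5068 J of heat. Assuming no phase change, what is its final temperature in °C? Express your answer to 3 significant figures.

T_f = 142 °C

ΔT = q / (m c) = 5068 / (91.6 × 0.52) = 106.4 °C
T_f = 36.0 + 106.4 = 142.4 °C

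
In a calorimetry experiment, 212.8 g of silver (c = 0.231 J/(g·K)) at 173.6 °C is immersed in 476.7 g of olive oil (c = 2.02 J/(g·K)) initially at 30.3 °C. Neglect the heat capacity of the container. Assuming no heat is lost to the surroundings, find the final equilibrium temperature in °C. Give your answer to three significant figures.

Heat lost by silver = heat gained by olive oil.
(212.8)(0.231)(173.6 − T) = (476.7)(2.02)(T − 30.3)
49.1568 (173.6 − T) = 962.934 (T − 30.3)
8533.6 − 49.1568 T = 962.934 T − 29177
37710.6 = 1012.0908 T
T = 37.26 °C

T_f = 37.3 °C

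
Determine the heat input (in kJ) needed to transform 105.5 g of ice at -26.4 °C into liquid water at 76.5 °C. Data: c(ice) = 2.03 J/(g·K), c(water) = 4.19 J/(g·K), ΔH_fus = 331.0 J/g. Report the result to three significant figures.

q = 74.4 kJ

q1 (heat ice -26.4→0.0 °C): 105.5 × 2.03 × 26.4 = 5654 J
q2 (melt at 0 °C): 105.5 × 331.0 = 34921 J
q3 (heat water 0.0→76.5 °C): 105.5 × 4.19 × 76.5 = 33816 J
Total: 5654 + 34921 + 33816 = 74391 J = 74.4 kJ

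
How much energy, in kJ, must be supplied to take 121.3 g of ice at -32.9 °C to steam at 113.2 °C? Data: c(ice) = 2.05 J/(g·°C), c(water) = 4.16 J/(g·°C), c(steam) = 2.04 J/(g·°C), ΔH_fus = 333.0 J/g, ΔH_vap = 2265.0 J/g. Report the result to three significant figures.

q = 377 kJ

q1 (heat ice -32.9→0.0 °C): 121.3 × 2.05 × 32.9 = 8181 J
q2 (melt at 0 °C): 121.3 × 333.0 = 40393 J
q3 (heat water 0.0→100.0 °C): 121.3 × 4.16 × 100.0 = 50461 J
q4 (vaporize at 100 °C): 121.3 × 2265.0 = 274745 J
q5 (heat steam 100.0→113.2 °C): 121.3 × 2.04 × 13.2 = 3266 J
Total: 8181 + 40393 + 50461 + 274745 + 3266 = 377046 J = 377 kJ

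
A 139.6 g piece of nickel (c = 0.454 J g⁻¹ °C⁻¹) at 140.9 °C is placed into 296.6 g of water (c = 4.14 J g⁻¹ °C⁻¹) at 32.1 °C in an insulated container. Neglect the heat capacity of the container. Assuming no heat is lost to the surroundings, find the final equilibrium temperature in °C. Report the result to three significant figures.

T_f = 37.4 °C

Heat lost by nickel = heat gained by water.
(139.6)(0.454)(140.9 − T) = (296.6)(4.14)(T − 32.1)
63.3784 (140.9 − T) = 1227.924 (T − 32.1)
8930.0 − 63.3784 T = 1227.924 T − 39416
48346.0 = 1291.3024 T
T = 37.44 °C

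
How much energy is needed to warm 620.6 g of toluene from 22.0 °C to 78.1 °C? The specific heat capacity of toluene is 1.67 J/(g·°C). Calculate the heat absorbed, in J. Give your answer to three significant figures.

q = 58100 J

q = m c ΔT = 620.6 × 1.67 × (78.1 − 22.0)
q = 620.6 × 1.67 × 56.1 = 58140 J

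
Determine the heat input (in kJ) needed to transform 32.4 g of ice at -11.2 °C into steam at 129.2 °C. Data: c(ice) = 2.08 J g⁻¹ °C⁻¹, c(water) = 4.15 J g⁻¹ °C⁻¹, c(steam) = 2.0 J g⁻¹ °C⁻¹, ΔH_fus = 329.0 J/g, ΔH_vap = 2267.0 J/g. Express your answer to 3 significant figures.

q = 100 kJ

q1 (heat ice -11.2→0.0 °C): 32.4 × 2.08 × 11.2 = 755 J
q2 (melt at 0 °C): 32.4 × 329.0 = 10660 J
q3 (heat water 0.0→100.0 °C): 32.4 × 4.15 × 100.0 = 13446 J
q4 (vaporize at 100 °C): 32.4 × 2267.0 = 73451 J
q5 (heat steam 100.0→129.2 °C): 32.4 × 2.0 × 29.2 = 1892 J
Total: 755 + 10660 + 13446 + 73451 + 1892 = 100204 J = 100 kJ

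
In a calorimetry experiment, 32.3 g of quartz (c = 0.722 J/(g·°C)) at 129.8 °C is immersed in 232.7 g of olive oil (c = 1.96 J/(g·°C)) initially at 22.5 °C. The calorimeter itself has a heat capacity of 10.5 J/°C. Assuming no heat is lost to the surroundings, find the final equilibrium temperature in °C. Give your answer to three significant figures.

T_f = 27.6 °C

Heat lost by quartz = heat gained by olive oil + calorimeter.
(32.3)(0.722)(129.8 − T) = [(232.7)(1.96) + 10.5](T − 22.5)
23.3206 (129.8 − T) = 466.592 (T − 22.5)
3027.0 − 23.3206 T = 466.592 T − 10498
13525.0 = 489.9126 T
T = 27.61 °C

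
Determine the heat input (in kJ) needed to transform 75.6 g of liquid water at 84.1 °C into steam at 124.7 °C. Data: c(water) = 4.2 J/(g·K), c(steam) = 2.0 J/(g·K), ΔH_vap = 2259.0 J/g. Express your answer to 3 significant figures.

q = 180 kJ

q1 (heat water 84.1→100.0 °C): 75.6 × 4.2 × 15.9 = 5049 J
q2 (vaporize at 100 °C): 75.6 × 2259.0 = 170780 J
q3 (heat steam 100.0→124.7 °C): 75.6 × 2.0 × 24.7 = 3735 J
Total: 5049 + 170780 + 3735 = 179564 J = 180 kJ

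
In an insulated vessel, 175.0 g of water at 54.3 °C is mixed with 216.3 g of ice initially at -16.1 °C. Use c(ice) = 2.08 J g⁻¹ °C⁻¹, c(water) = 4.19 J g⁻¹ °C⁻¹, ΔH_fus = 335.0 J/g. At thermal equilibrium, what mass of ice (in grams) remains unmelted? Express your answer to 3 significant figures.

m_ice remaining = 119 g

Heat to warm all ice to 0 °C: 216.3×2.08×16.1 = 7243.5 J
Heat released by water cooling to 0 °C: 175.0×4.19×54.3 = 39815 J
39815 J < 7243.5 + 216.3×335.0 = 79704.0 J, so not all ice melts; final T = 0 °C.
Heat left for melting: 39815 − 7243.5 = 32571.5 J
Mass melted = 32571.5 / 335.0 = 97.23 g
Ice remaining = 216.3 − 97.23 = 119.07 g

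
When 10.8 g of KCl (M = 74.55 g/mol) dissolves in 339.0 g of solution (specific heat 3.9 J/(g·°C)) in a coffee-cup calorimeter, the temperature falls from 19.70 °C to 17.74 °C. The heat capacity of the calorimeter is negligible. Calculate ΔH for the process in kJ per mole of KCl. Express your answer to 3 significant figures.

|ΔT| = |17.74 − 19.70| = 1.96 °C
|q_surr| = (339.0 × 3.9) × 1.96 = 1322.1 × 1.96 = 2591 J
n(KCl) = 10.8 / 74.55 = 0.1449 mol
Temperature fell, so q_rxn = +|q_surr| = 2.591 kJ
ΔH = q_rxn / n = 17.88 kJ/mol

ΔH = 17.9 kJ/mol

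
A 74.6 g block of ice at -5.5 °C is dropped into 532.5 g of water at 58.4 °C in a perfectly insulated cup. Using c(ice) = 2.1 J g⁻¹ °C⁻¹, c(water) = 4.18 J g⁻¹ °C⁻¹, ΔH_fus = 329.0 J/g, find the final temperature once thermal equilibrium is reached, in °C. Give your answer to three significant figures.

Heat to bring ice to 0 °C and melt it: q₁ = 74.6×2.1×5.5 + 74.6×329.0 = 25405 J
Heat the water can supply cooling to 0 °C: 532.5×4.18×58.4 = 129990 J > q₁, so all ice melts.
Energy balance: 532.5×4.18×(58.4 − T) = 25405 + 74.6×4.18×(T − 0)
2225.85(58.4 − T) = 25405 + 311.828 T
129990 − 25405 = 2537.678 T
T = 104585 / 2537.678 = 41.21 °C

T_f = 41.2 °C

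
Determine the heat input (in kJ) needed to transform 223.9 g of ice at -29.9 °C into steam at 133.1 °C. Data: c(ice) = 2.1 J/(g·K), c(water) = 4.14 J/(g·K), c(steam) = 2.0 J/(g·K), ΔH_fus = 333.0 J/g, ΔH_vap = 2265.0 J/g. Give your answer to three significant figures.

q1 (heat ice -29.9→0.0 °C): 223.9 × 2.1 × 29.9 = 14059 J
q2 (melt at 0 °C): 223.9 × 333.0 = 74559 J
q3 (heat water 0.0→100.0 °C): 223.9 × 4.14 × 100.0 = 92695 J
q4 (vaporize at 100 °C): 223.9 × 2265.0 = 507134 J
q5 (heat steam 100.0→133.1 °C): 223.9 × 2.0 × 33.1 = 14822 J
Total: 14059 + 74559 + 92695 + 507134 + 14822 = 703269 J = 703 kJ

q = 703 kJ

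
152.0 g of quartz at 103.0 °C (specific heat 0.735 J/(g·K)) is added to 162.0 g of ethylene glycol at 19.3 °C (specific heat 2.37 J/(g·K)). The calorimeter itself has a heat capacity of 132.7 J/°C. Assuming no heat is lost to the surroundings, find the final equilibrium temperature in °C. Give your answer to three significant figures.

T_f = 34.2 °C

Heat lost by quartz = heat gained by ethylene glycol + calorimeter.
(152.0)(0.735)(103.0 − T) = [(162.0)(2.37) + 132.7](T − 19.3)
111.72 (103.0 − T) = 516.64 (T − 19.3)
11507 − 111.72 T = 516.64 T − 9971.2
21478.2 = 628.36 T
T = 34.18 °C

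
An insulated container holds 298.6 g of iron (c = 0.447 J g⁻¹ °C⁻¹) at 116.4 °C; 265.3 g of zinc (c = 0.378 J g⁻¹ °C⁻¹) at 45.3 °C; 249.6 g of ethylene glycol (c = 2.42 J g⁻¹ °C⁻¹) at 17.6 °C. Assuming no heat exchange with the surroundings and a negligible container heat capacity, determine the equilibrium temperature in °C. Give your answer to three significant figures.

Σ mᵢcᵢ(T − Tᵢ) = 0  ⇒  T = Σ mᵢcᵢTᵢ / Σ mᵢcᵢ
Σ mᵢcᵢ = 298.6×0.447 + 265.3×0.378 + 249.6×2.42 = 837.7896
Σ mᵢcᵢTᵢ = 133.4742×116.4 + 100.2834×45.3 + 604.032×17.6 = 30710
T = 30710 / 837.7896 = 36.66 °C

T_f = 36.7 °C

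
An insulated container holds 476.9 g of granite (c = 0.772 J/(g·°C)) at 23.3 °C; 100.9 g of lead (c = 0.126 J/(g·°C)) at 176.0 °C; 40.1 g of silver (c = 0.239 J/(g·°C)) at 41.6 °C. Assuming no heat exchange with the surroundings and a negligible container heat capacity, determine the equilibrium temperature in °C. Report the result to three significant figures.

T_f = 28.7 °C

Σ mᵢcᵢ(T − Tᵢ) = 0  ⇒  T = Σ mᵢcᵢTᵢ / Σ mᵢcᵢ
Σ mᵢcᵢ = 476.9×0.772 + 100.9×0.126 + 40.1×0.239 = 390.4641
Σ mᵢcᵢTᵢ = 368.1668×23.3 + 12.7134×176.0 + 9.5839×41.6 = 11215
T = 11215 / 390.4641 = 28.72 °C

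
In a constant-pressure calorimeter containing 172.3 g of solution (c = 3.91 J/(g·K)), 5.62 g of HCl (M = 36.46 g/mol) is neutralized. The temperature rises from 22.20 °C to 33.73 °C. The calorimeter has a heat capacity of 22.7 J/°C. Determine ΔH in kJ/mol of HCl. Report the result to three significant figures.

ΔH = -52.1 kJ/mol

|ΔT| = |33.73 − 22.20| = 11.53 °C
|q_surr| = (172.3 × 3.91 + 22.7) × 11.53 = 696.393 × 11.53 = 8029 J
n(HCl) = 5.62 / 36.46 = 0.1541 mol
Temperature rose, so q_rxn = −|q_surr| = -8.029 kJ
ΔH = q_rxn / n = -52.10 kJ/mol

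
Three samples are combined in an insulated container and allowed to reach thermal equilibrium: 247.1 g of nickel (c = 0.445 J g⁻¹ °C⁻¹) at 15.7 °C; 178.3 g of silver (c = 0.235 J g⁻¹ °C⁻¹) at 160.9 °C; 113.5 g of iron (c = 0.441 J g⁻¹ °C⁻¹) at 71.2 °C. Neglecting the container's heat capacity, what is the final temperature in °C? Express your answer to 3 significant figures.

Σ mᵢcᵢ(T − Tᵢ) = 0  ⇒  T = Σ mᵢcᵢTᵢ / Σ mᵢcᵢ
Σ mᵢcᵢ = 247.1×0.445 + 178.3×0.235 + 113.5×0.441 = 201.9135
Σ mᵢcᵢTᵢ = 109.9595×15.7 + 41.9005×160.9 + 50.0535×71.2 = 12032
T = 12032 / 201.9135 = 59.59 °C

T_f = 59.6 °C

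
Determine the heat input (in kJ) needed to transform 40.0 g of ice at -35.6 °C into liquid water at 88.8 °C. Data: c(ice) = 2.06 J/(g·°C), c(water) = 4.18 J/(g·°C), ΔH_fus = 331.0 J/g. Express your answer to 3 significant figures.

q1 (heat ice -35.6→0.0 °C): 40.0 × 2.06 × 35.6 = 2933 J
q2 (melt at 0 °C): 40.0 × 331.0 = 13240 J
q3 (heat water 0.0→88.8 °C): 40.0 × 4.18 × 88.8 = 14847 J
Total: 2933 + 13240 + 14847 = 31020 J = 31.0 kJ

q = 31.0 kJ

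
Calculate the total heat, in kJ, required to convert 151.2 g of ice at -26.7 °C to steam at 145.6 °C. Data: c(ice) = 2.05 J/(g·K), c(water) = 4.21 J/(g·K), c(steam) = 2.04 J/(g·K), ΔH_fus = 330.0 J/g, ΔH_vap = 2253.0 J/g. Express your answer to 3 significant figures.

q1 (heat ice -26.7→0.0 °C): 151.2 × 2.05 × 26.7 = 8276 J
q2 (melt at 0 °C): 151.2 × 330.0 = 49896 J
q3 (heat water 0.0→100.0 °C): 151.2 × 4.21 × 100.0 = 63655 J
q4 (vaporize at 100 °C): 151.2 × 2253.0 = 340654 J
q5 (heat steam 100.0→145.6 °C): 151.2 × 2.04 × 45.6 = 14065 J
Total: 8276 + 49896 + 63655 + 340654 + 14065 = 476546 J = 477 kJ

q = 477 kJ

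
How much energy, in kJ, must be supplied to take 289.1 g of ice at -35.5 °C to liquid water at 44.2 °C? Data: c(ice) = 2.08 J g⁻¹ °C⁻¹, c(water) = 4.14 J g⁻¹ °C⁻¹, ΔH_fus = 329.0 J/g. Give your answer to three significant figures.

q = 169 kJ

q1 (heat ice -35.5→0.0 °C): 289.1 × 2.08 × 35.5 = 21347 J
q2 (melt at 0 °C): 289.1 × 329.0 = 95114 J
q3 (heat water 0.0→44.2 °C): 289.1 × 4.14 × 44.2 = 52902 J
Total: 21347 + 95114 + 52902 = 169363 J = 169 kJ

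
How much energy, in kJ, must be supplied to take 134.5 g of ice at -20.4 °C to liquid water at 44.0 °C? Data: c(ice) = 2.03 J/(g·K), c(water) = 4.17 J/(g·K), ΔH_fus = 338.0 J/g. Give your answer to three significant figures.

q = 75.7 kJ

q1 (heat ice -20.4→0.0 °C): 134.5 × 2.03 × 20.4 = 5570 J
q2 (melt at 0 °C): 134.5 × 338.0 = 45461 J
q3 (heat water 0.0→44.0 °C): 134.5 × 4.17 × 44.0 = 24678 J
Total: 5570 + 45461 + 24678 = 75709 J = 75.7 kJ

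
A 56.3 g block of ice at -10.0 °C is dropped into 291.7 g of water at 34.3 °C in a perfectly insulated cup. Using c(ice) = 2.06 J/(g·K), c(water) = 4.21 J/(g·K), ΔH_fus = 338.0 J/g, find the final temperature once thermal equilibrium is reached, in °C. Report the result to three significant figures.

T_f = 15.0 °C

Heat to bring ice to 0 °C and melt it: q₁ = 56.3×2.06×10.0 + 56.3×338.0 = 20189 J
Heat the water can supply cooling to 0 °C: 291.7×4.21×34.3 = 42122.4 J > q₁, so all ice melts.
Energy balance: 291.7×4.21×(34.3 − T) = 20189 + 56.3×4.21×(T − 0)
1228.057(34.3 − T) = 20189 + 237.023 T
42122.4 − 20189 = 1465.080 T
T = 21933.4 / 1465.080 = 14.97 °C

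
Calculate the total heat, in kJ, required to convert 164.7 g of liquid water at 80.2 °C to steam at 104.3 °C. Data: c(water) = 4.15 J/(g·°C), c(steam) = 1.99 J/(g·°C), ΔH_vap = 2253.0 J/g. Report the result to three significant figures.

q1 (heat water 80.2→100.0 °C): 164.7 × 4.15 × 19.8 = 13533 J
q2 (vaporize at 100 °C): 164.7 × 2253.0 = 371069 J
q3 (heat steam 100.0→104.3 °C): 164.7 × 1.99 × 4.3 = 1409 J
Total: 13533 + 371069 + 1409 = 386011 J = 386 kJ

q = 386 kJ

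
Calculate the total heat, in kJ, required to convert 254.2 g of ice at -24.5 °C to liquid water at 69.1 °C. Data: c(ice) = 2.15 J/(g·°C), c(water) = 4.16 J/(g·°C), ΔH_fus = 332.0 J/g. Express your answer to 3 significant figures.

q1 (heat ice -24.5→0.0 °C): 254.2 × 2.15 × 24.5 = 13390 J
q2 (melt at 0 °C): 254.2 × 332.0 = 84394 J
q3 (heat water 0.0→69.1 °C): 254.2 × 4.16 × 69.1 = 73071 J
Total: 13390 + 84394 + 73071 = 170855 J = 171 kJ

q = 171 kJ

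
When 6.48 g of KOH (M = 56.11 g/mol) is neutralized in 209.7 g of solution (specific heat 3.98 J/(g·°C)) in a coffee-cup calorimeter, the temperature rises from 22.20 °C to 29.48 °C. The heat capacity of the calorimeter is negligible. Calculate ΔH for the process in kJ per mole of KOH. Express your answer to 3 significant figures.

|ΔT| = |29.48 − 22.20| = 7.28 °C
|q_surr| = (209.7 × 3.98) × 7.28 = 834.606 × 7.28 = 6076 J
n(KOH) = 6.48 / 56.11 = 0.1155 mol
Temperature rose, so q_rxn = −|q_surr| = -6.076 kJ
ΔH = q_rxn / n = -52.61 kJ/mol

ΔH = -52.6 kJ/mol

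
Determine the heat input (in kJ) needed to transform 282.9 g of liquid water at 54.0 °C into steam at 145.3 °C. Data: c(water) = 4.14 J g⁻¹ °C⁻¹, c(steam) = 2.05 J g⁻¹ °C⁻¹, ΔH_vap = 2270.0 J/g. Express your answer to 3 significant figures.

q = 722 kJ

q1 (heat water 54.0→100.0 °C): 282.9 × 4.14 × 46.0 = 53875 J
q2 (vaporize at 100 °C): 282.9 × 2270.0 = 642183 J
q3 (heat steam 100.0→145.3 °C): 282.9 × 2.05 × 45.3 = 26272 J
Total: 53875 + 642183 + 26272 = 722330 J = 722 kJ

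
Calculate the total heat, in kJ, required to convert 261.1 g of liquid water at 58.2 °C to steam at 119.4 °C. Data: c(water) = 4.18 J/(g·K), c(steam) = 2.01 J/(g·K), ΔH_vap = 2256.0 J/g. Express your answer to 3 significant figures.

q1 (heat water 58.2→100.0 °C): 261.1 × 4.18 × 41.8 = 45620 J
q2 (vaporize at 100 °C): 261.1 × 2256.0 = 589042 J
q3 (heat steam 100.0→119.4 °C): 261.1 × 2.01 × 19.4 = 10181 J
Total: 45620 + 589042 + 10181 = 644843 J = 645 kJ

q = 645 kJ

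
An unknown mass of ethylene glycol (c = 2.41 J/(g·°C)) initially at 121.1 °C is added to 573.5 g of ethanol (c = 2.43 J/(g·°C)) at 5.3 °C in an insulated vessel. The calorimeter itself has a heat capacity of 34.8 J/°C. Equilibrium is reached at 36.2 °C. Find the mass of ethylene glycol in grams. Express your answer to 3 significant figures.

m = 216 g

q_gained = (573.5 × 2.43 + 34.8) × (36.2 − 5.3) = 44140 J
q_lost = m × 2.41 × (121.1 − 36.2) = 204.609 m
m = 44140 / 204.609 = 216 g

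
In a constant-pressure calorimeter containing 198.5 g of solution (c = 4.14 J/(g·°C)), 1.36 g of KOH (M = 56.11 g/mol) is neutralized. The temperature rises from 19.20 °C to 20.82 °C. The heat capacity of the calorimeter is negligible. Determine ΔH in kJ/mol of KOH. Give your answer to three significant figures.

ΔH = -54.9 kJ/mol

|ΔT| = |20.82 − 19.20| = 1.62 °C
|q_surr| = (198.5 × 4.14) × 1.62 = 821.79 × 1.62 = 1331 J
n(KOH) = 1.36 / 56.11 = 0.02424 mol
Temperature rose, so q_rxn = −|q_surr| = -1.331 kJ
ΔH = q_rxn / n = -54.91 kJ/mol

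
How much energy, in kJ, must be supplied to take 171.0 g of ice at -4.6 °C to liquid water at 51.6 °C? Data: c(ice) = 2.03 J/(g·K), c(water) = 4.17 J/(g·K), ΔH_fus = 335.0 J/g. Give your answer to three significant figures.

q1 (heat ice -4.6→0.0 °C): 171.0 × 2.03 × 4.6 = 1597 J
q2 (melt at 0 °C): 171.0 × 335.0 = 57285 J
q3 (heat water 0.0→51.6 °C): 171.0 × 4.17 × 51.6 = 36794 J
Total: 1597 + 57285 + 36794 = 95676 J = 95.7 kJ

q = 95.7 kJ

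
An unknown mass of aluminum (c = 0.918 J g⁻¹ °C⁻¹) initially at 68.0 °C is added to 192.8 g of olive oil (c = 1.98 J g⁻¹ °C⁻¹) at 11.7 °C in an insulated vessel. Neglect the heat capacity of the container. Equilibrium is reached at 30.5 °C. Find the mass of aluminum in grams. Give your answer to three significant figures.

q_gained = (192.8 × 1.98) × (30.5 − 11.7) = 7177 J
q_lost = m × 0.918 × (68.0 − 30.5) = 34.425 m
m = 7177 / 34.425 = 208 g

m = 208 g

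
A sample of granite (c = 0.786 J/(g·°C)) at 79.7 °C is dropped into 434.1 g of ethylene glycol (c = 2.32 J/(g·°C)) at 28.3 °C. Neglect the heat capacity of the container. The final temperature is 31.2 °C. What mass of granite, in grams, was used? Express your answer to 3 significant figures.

m = 76.6 g

q_gained = (434.1 × 2.32) × (31.2 − 28.3) = 2921 J
q_lost = m × 0.786 × (79.7 − 31.2) = 38.121 m
m = 2921 / 38.121 = 76.6 g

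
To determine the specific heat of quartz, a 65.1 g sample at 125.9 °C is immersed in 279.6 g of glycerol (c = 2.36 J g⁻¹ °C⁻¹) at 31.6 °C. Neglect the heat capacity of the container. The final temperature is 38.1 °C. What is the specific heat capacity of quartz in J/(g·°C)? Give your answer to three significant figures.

q_gained = (279.6 × 2.36) × (38.1 − 31.6) = 4289 J
q_lost = 65.1 × c × (125.9 − 38.1) = 5715.78 c
Set equal: c = 4289 / 5715.78 = 0.750 J/(g·°C)

c = 0.750 J/(g·°C)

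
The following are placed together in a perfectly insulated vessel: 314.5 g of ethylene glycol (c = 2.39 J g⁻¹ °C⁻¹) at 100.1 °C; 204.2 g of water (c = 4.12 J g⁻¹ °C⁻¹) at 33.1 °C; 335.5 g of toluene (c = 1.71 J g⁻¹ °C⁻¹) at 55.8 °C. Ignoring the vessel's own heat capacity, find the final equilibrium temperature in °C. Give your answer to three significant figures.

T_f = 62.4 °C

Σ mᵢcᵢ(T − Tᵢ) = 0  ⇒  T = Σ mᵢcᵢTᵢ / Σ mᵢcᵢ
Σ mᵢcᵢ = 314.5×2.39 + 204.2×4.12 + 335.5×1.71 = 2166.664
Σ mᵢcᵢTᵢ = 751.655×100.1 + 841.304×33.1 + 573.705×55.8 = 135100
T = 135100 / 2166.664 = 62.35 °C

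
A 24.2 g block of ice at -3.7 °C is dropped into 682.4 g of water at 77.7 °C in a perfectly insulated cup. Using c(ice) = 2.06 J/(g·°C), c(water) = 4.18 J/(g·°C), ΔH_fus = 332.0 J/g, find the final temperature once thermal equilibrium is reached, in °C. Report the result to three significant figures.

T_f = 72.3 °C

Heat to bring ice to 0 °C and melt it: q₁ = 24.2×2.06×3.7 + 24.2×332.0 = 8218.9 J
Heat the water can supply cooling to 0 °C: 682.4×4.18×77.7 = 221634 J > q₁, so all ice melts.
Energy balance: 682.4×4.18×(77.7 − T) = 8218.9 + 24.2×4.18×(T − 0)
2852.432(77.7 − T) = 8218.9 + 101.156 T
221634 − 8218.9 = 2953.588 T
T = 213415.1 / 2953.588 = 72.26 °C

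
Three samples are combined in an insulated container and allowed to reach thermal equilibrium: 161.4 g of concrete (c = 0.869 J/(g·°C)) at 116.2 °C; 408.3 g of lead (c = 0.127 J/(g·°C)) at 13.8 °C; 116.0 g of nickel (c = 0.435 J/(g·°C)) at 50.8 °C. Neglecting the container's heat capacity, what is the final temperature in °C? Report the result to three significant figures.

T_f = 80.7 °C

Σ mᵢcᵢ(T − Tᵢ) = 0  ⇒  T = Σ mᵢcᵢTᵢ / Σ mᵢcᵢ
Σ mᵢcᵢ = 161.4×0.869 + 408.3×0.127 + 116.0×0.435 = 242.5707
Σ mᵢcᵢTᵢ = 140.2566×116.2 + 51.8541×13.8 + 50.46×50.8 = 19577
T = 19577 / 242.5707 = 80.71 °C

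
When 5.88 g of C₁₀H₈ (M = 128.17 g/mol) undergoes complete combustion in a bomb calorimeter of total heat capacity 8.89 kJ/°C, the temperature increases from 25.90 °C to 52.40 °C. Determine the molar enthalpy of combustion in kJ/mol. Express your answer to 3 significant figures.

ΔH = -5140 kJ/mol

ΔT = 52.40 − 25.90 = 26.50 °C
q_cal = C_cal × ΔT = 8.89 × 26.50 = 235.585 kJ
n = 5.88 / 128.17 = 0.045877 mol
q_rxn = −q_cal = -235.585 kJ
ΔH = -235.585 / 0.045877 = -5135 kJ/mol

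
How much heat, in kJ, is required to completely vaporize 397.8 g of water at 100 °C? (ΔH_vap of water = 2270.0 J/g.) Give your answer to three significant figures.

q = m × ΔH_vap = 397.8 × 2270.0 = 903000 J = 903 kJ

q = 903 kJ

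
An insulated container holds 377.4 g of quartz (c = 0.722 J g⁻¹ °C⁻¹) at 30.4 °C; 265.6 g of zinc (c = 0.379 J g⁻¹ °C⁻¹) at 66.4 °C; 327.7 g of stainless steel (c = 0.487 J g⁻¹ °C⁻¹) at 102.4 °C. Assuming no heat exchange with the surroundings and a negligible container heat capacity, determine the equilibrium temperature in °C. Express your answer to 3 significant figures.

Σ mᵢcᵢ(T − Tᵢ) = 0  ⇒  T = Σ mᵢcᵢTᵢ / Σ mᵢcᵢ
Σ mᵢcᵢ = 377.4×0.722 + 265.6×0.379 + 327.7×0.487 = 532.7351
Σ mᵢcᵢTᵢ = 272.4828×30.4 + 100.6624×66.4 + 159.5899×102.4 = 31309
T = 31309 / 532.7351 = 58.77 °C

T_f = 58.8 °C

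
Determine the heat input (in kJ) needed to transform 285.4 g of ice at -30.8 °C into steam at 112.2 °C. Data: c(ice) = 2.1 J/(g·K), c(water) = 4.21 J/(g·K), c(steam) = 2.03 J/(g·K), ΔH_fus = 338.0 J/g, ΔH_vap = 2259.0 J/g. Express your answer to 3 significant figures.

q1 (heat ice -30.8→0.0 °C): 285.4 × 2.1 × 30.8 = 18460 J
q2 (melt at 0 °C): 285.4 × 338.0 = 96465 J
q3 (heat water 0.0→100.0 °C): 285.4 × 4.21 × 100.0 = 120153 J
q4 (vaporize at 100 °C): 285.4 × 2259.0 = 644719 J
q5 (heat steam 100.0→112.2 °C): 285.4 × 2.03 × 12.2 = 7068 J
Total: 18460 + 96465 + 120153 + 644719 + 7068 = 886865 J = 887 kJ

q = 887 kJ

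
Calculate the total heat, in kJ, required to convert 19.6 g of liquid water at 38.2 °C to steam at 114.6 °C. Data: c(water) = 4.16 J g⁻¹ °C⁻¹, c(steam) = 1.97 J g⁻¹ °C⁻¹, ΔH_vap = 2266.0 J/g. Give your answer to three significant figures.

q = 50.0 kJ

q1 (heat water 38.2→100.0 °C): 19.6 × 4.16 × 61.8 = 5039 J
q2 (vaporize at 100 °C): 19.6 × 2266.0 = 44414 J
q3 (heat steam 100.0→114.6 °C): 19.6 × 1.97 × 14.6 = 564 J
Total: 5039 + 44414 + 564 = 50017 J = 50.0 kJ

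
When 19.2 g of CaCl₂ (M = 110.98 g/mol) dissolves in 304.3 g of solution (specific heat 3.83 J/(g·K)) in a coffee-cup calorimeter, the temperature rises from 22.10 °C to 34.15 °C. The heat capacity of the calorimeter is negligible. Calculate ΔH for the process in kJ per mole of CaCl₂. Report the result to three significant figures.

ΔH = -81.2 kJ/mol

|ΔT| = |34.15 − 22.10| = 12.05 °C
|q_surr| = (304.3 × 3.83) × 12.05 = 1165.469 × 12.05 = 14040 J
n(CaCl₂) = 19.2 / 110.98 = 0.1730 mol
Temperature rose, so q_rxn = −|q_surr| = -14.04 kJ
ΔH = q_rxn / n = -81.16 kJ/mol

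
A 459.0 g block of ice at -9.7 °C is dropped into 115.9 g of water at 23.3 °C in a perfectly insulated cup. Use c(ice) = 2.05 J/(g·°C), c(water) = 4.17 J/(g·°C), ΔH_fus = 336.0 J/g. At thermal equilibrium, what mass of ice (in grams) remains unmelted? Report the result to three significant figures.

m_ice remaining = 453 g

Heat to warm all ice to 0 °C: 459.0×2.05×9.7 = 9127.2 J
Heat released by water cooling to 0 °C: 115.9×4.17×23.3 = 11261 J
11261 J < 9127.2 + 459.0×336.0 = 163351.2 J, so not all ice melts; final T = 0 °C.
Heat left for melting: 11261 − 9127.2 = 2133.8 J
Mass melted = 2133.8 / 336.0 = 6.351 g
Ice remaining = 459.0 − 6.351 = 452.649 g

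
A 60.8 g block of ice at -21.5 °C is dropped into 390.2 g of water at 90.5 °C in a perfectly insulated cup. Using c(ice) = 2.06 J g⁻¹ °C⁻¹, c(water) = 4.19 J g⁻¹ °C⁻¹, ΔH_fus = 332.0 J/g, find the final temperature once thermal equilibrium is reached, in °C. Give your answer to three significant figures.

T_f = 66.2 °C

Heat to bring ice to 0 °C and melt it: q₁ = 60.8×2.06×21.5 + 60.8×332.0 = 22878 J
Heat the water can supply cooling to 0 °C: 390.2×4.19×90.5 = 147962 J > q₁, so all ice melts.
Energy balance: 390.2×4.19×(90.5 − T) = 22878 + 60.8×4.19×(T − 0)
1634.938(90.5 − T) = 22878 + 254.752 T
147962 − 22878 = 1889.690 T
T = 125084 / 1889.690 = 66.19 °C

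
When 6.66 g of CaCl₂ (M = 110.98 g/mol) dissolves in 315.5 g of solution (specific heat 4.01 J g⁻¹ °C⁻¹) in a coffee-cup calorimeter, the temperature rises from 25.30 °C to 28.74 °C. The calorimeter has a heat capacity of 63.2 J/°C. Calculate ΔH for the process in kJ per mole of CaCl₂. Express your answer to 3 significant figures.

ΔH = -76.1 kJ/mol

|ΔT| = |28.74 − 25.30| = 3.44 °C
|q_surr| = (315.5 × 4.01 + 63.2) × 3.44 = 1328.355 × 3.44 = 4569.5 J
n(CaCl₂) = 6.66 / 110.98 = 0.060011 mol
Temperature rose, so q_rxn = −|q_surr| = -4.5695 kJ
ΔH = q_rxn / n = -76.14 kJ/mol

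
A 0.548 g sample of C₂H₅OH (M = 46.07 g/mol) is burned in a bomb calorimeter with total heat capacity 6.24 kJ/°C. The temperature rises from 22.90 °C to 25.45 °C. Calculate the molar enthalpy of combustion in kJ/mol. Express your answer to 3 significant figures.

ΔH = -1340 kJ/mol

ΔT = 25.45 − 22.90 = 2.55 °C
q_cal = C_cal × ΔT = 6.24 × 2.55 = 15.912 kJ
n = 0.548 / 46.07 = 0.01189 mol
q_rxn = −q_cal = -15.912 kJ
ΔH = -15.912 / 0.01189 = -1338 kJ/mol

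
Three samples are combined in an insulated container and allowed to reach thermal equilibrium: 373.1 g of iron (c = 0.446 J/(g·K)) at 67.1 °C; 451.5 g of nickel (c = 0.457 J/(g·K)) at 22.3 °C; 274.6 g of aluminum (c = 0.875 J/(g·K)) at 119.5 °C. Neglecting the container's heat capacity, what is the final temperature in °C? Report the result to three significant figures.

T_f = 72.6 °C

Σ mᵢcᵢ(T − Tᵢ) = 0  ⇒  T = Σ mᵢcᵢTᵢ / Σ mᵢcᵢ
Σ mᵢcᵢ = 373.1×0.446 + 451.5×0.457 + 274.6×0.875 = 613.0131
Σ mᵢcᵢTᵢ = 166.4026×67.1 + 206.3355×22.3 + 240.275×119.5 = 44480
T = 44480 / 613.0131 = 72.56 °C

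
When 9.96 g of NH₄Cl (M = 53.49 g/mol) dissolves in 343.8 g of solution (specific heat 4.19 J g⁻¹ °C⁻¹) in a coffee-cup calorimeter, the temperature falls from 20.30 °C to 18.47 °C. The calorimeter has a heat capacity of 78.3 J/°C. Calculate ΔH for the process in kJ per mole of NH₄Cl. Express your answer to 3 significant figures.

|ΔT| = |18.47 − 20.30| = 1.83 °C
|q_surr| = (343.8 × 4.19 + 78.3) × 1.83 = 1518.822 × 1.83 = 2779 J
n(NH₄Cl) = 9.96 / 53.49 = 0.1862 mol
Temperature fell, so q_rxn = +|q_surr| = 2.779 kJ
ΔH = q_rxn / n = 14.92 kJ/mol

ΔH = 14.9 kJ/mol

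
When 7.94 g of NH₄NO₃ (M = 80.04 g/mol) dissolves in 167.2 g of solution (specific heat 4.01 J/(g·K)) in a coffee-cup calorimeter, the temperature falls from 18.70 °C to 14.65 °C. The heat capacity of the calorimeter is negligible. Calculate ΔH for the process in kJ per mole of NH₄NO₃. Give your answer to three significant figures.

|ΔT| = |14.65 − 18.70| = 4.05 °C
|q_surr| = (167.2 × 4.01) × 4.05 = 670.472 × 4.05 = 2715 J
n(NH₄NO₃) = 7.94 / 80.04 = 0.09920 mol
Temperature fell, so q_rxn = +|q_surr| = 2.715 kJ
ΔH = q_rxn / n = 27.37 kJ/mol

ΔH = 27.4 kJ/mol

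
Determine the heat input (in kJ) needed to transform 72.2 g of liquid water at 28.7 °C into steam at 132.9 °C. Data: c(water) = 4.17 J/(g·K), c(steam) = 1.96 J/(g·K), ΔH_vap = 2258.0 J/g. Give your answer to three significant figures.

q = 189 kJ

q1 (heat water 28.7→100.0 °C): 72.2 × 4.17 × 71.3 = 21467 J
q2 (vaporize at 100 °C): 72.2 × 2258.0 = 163028 J
q3 (heat steam 100.0→132.9 °C): 72.2 × 1.96 × 32.9 = 4656 J
Total: 21467 + 163028 + 4656 = 189151 J = 189 kJ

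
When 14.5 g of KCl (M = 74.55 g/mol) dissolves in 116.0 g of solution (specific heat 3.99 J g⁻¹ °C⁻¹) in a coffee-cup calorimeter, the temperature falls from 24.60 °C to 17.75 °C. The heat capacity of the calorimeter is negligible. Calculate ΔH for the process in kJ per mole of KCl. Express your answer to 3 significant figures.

|ΔT| = |17.75 − 24.60| = 6.85 °C
|q_surr| = (116.0 × 3.99) × 6.85 = 462.84 × 6.85 = 3170 J
n(KCl) = 14.5 / 74.55 = 0.1945 mol
Temperature fell, so q_rxn = +|q_surr| = 3.170 kJ
ΔH = q_rxn / n = 16.30 kJ/mol

ΔH = 16.3 kJ/mol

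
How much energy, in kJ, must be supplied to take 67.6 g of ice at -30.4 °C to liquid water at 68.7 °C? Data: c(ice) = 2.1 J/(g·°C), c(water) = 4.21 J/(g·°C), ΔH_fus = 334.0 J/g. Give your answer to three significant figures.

q1 (heat ice -30.4→0.0 °C): 67.6 × 2.1 × 30.4 = 4316 J
q2 (melt at 0 °C): 67.6 × 334.0 = 22578 J
q3 (heat water 0.0→68.7 °C): 67.6 × 4.21 × 68.7 = 19552 J
Total: 4316 + 22578 + 19552 = 46446 J = 46.4 kJ

q = 46.4 kJ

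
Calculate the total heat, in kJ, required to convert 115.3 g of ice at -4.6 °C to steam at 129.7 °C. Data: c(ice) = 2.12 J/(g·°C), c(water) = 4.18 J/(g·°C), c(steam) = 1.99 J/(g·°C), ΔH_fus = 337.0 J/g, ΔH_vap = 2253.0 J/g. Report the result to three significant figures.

q1 (heat ice -4.6→0.0 °C): 115.3 × 2.12 × 4.6 = 1124 J
q2 (melt at 0 °C): 115.3 × 337.0 = 38856 J
q3 (heat water 0.0→100.0 °C): 115.3 × 4.18 × 100.0 = 48195 J
q4 (vaporize at 100 °C): 115.3 × 2253.0 = 259771 J
q5 (heat steam 100.0→129.7 °C): 115.3 × 1.99 × 29.7 = 6815 J
Total: 1124 + 38856 + 48195 + 259771 + 6815 = 354761 J = 355 kJ

q = 355 kJ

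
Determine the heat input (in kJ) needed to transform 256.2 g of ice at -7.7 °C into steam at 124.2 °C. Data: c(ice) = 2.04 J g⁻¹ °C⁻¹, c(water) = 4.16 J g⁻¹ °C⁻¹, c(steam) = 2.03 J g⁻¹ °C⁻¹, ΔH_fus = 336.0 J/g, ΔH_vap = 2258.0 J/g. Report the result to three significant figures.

q1 (heat ice -7.7→0.0 °C): 256.2 × 2.04 × 7.7 = 4024 J
q2 (melt at 0 °C): 256.2 × 336.0 = 86083 J
q3 (heat water 0.0→100.0 °C): 256.2 × 4.16 × 100.0 = 106579 J
q4 (vaporize at 100 °C): 256.2 × 2258.0 = 578500 J
q5 (heat steam 100.0→124.2 °C): 256.2 × 2.03 × 24.2 = 12586 J
Total: 4024 + 86083 + 106579 + 578500 + 12586 = 787772 J = 788 kJ

q = 788 kJ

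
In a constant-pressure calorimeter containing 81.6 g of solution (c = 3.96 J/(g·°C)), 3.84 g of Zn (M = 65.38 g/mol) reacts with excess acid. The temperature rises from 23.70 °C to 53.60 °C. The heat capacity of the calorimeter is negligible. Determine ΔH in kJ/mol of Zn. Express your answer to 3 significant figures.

ΔH = -165 kJ/mol

|ΔT| = |53.60 − 23.70| = 29.90 °C
|q_surr| = (81.6 × 3.96) × 29.90 = 323.136 × 29.90 = 9662 J
n(Zn) = 3.84 / 65.38 = 0.05873 mol
Temperature rose, so q_rxn = −|q_surr| = -9.662 kJ
ΔH = q_rxn / n = -164.5 kJ/mol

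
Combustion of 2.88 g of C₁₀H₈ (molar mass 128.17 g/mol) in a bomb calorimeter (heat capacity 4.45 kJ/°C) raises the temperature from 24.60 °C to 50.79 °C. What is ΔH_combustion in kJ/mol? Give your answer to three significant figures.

ΔT = 50.79 − 24.60 = 26.19 °C
q_cal = C_cal × ΔT = 4.45 × 26.19 = 116.5455 kJ
n = 2.88 / 128.17 = 0.02247 mol
q_rxn = −q_cal = -116.5455 kJ
ΔH = -116.5455 / 0.02247 = -5187 kJ/mol

ΔH = -5190 kJ/mol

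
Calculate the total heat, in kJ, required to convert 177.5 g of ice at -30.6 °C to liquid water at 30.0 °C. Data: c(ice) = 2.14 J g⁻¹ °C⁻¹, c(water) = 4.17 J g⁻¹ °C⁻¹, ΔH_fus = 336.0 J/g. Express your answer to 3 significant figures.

q = 93.5 kJ

q1 (heat ice -30.6→0.0 °C): 177.5 × 2.14 × 30.6 = 11623 J
q2 (melt at 0 °C): 177.5 × 336.0 = 59640 J
q3 (heat water 0.0→30.0 °C): 177.5 × 4.17 × 30.0 = 22205 J
Total: 11623 + 59640 + 22205 = 93468 J = 93.5 kJ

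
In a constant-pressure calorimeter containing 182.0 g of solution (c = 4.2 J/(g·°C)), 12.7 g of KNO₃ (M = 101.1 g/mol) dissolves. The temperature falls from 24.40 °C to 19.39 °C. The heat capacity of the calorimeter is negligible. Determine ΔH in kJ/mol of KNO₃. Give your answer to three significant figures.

|ΔT| = |19.39 − 24.40| = 5.01 °C
|q_surr| = (182.0 × 4.2) × 5.01 = 764.4 × 5.01 = 3830 J
n(KNO₃) = 12.7 / 101.1 = 0.1256 mol
Temperature fell, so q_rxn = +|q_surr| = 3.830 kJ
ΔH = q_rxn / n = 30.49 kJ/mol

ΔH = 30.5 kJ/mol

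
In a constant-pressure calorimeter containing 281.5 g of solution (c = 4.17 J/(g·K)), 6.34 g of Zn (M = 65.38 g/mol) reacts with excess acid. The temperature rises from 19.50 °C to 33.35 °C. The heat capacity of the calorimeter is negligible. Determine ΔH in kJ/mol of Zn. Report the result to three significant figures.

ΔH = -168 kJ/mol

|ΔT| = |33.35 − 19.50| = 13.85 °C
|q_surr| = (281.5 × 4.17) × 13.85 = 1173.855 × 13.85 = 16260 J
n(Zn) = 6.34 / 65.38 = 0.09697 mol
Temperature rose, so q_rxn = −|q_surr| = -16.26 kJ
ΔH = q_rxn / n = -167.7 kJ/mol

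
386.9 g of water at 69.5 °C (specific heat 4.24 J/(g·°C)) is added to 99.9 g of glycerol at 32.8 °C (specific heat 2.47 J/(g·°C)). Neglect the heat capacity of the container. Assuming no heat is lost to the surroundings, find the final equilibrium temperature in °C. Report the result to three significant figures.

T_f = 64.7 °C

Heat lost by water = heat gained by glycerol.
(386.9)(4.24)(69.5 − T) = (99.9)(2.47)(T − 32.8)
1640.456 (69.5 − T) = 246.753 (T − 32.8)
114010 − 1640.456 T = 246.753 T − 8093.5
122103.5 = 1887.209 T
T = 64.70 °C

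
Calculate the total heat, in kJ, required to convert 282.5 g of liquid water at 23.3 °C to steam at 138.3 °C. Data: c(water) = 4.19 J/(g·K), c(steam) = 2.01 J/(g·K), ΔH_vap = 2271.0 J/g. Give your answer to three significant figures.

q1 (heat water 23.3→100.0 °C): 282.5 × 4.19 × 76.7 = 90788 J
q2 (vaporize at 100 °C): 282.5 × 2271.0 = 641558 J
q3 (heat steam 100.0→138.3 °C): 282.5 × 2.01 × 38.3 = 21748 J
Total: 90788 + 641558 + 21748 = 754094 J = 754 kJ

q = 754 kJ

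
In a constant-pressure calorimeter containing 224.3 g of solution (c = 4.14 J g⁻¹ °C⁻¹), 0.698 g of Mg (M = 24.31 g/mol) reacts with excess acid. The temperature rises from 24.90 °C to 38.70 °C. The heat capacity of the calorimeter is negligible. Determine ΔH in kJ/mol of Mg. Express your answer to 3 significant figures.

|ΔT| = |38.70 − 24.90| = 13.80 °C
|q_surr| = (224.3 × 4.14) × 13.80 = 928.602 × 13.80 = 12810 J
n(Mg) = 0.698 / 24.31 = 0.02871 mol
Temperature rose, so q_rxn = −|q_surr| = -12.81 kJ
ΔH = q_rxn / n = -446.2 kJ/mol

ΔH = -446 kJ/mol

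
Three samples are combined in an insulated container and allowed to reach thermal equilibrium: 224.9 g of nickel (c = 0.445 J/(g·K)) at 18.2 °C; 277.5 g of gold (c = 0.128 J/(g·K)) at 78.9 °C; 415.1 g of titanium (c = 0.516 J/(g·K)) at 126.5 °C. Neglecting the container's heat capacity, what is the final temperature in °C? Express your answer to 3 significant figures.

Σ mᵢcᵢ(T − Tᵢ) = 0  ⇒  T = Σ mᵢcᵢTᵢ / Σ mᵢcᵢ
Σ mᵢcᵢ = 224.9×0.445 + 277.5×0.128 + 415.1×0.516 = 349.7921
Σ mᵢcᵢTᵢ = 100.0805×18.2 + 35.52×78.9 + 214.1916×126.5 = 31719
T = 31719 / 349.7921 = 90.68 °C

T_f = 90.7 °C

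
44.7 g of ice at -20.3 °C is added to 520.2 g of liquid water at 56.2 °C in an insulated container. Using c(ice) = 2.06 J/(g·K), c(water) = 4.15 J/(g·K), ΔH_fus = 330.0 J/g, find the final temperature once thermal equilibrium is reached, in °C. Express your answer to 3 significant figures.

Heat to bring ice to 0 °C and melt it: q₁ = 44.7×2.06×20.3 + 44.7×330.0 = 16620 J
Heat the water can supply cooling to 0 °C: 520.2×4.15×56.2 = 121326 J > q₁, so all ice melts.
Energy balance: 520.2×4.15×(56.2 − T) = 16620 + 44.7×4.15×(T − 0)
2158.83(56.2 − T) = 16620 + 185.505 T
121326 − 16620 = 2344.335 T
T = 104706 / 2344.335 = 44.66 °C

T_f = 44.7 °C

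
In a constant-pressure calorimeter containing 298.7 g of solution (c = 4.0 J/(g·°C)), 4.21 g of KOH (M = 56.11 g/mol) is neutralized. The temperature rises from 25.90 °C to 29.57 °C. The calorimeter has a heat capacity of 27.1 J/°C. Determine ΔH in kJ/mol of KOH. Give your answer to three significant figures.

ΔH = -59.8 kJ/mol

|ΔT| = |29.57 − 25.90| = 3.67 °C
|q_surr| = (298.7 × 4.0 + 27.1) × 3.67 = 1221.9 × 3.67 = 4484 J
n(KOH) = 4.21 / 56.11 = 0.07503 mol
Temperature rose, so q_rxn = −|q_surr| = -4.484 kJ
ΔH = q_rxn / n = -59.76 kJ/mol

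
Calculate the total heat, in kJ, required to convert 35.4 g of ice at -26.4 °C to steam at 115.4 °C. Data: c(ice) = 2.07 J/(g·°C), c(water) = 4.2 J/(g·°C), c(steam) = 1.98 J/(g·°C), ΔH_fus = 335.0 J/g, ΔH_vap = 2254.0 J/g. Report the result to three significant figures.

q = 110 kJ

q1 (heat ice -26.4→0.0 °C): 35.4 × 2.07 × 26.4 = 1935 J
q2 (melt at 0 °C): 35.4 × 335.0 = 11859 J
q3 (heat water 0.0→100.0 °C): 35.4 × 4.2 × 100.0 = 14868 J
q4 (vaporize at 100 °C): 35.4 × 2254.0 = 79792 J
q5 (heat steam 100.0→115.4 °C): 35.4 × 1.98 × 15.4 = 1079 J
Total: 1935 + 11859 + 14868 + 79792 + 1079 = 109533 J = 110 kJ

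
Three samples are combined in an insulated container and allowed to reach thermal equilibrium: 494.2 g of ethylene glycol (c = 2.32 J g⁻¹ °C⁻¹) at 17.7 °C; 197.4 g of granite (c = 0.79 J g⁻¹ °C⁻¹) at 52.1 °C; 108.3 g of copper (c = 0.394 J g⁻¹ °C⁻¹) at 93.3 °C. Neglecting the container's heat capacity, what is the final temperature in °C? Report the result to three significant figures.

Σ mᵢcᵢ(T − Tᵢ) = 0  ⇒  T = Σ mᵢcᵢTᵢ / Σ mᵢcᵢ
Σ mᵢcᵢ = 494.2×2.32 + 197.4×0.79 + 108.3×0.394 = 1345.1602
Σ mᵢcᵢTᵢ = 1146.544×17.7 + 155.946×52.1 + 42.6702×93.3 = 32400
T = 32400 / 1345.1602 = 24.09 °C

T_f = 24.1 °C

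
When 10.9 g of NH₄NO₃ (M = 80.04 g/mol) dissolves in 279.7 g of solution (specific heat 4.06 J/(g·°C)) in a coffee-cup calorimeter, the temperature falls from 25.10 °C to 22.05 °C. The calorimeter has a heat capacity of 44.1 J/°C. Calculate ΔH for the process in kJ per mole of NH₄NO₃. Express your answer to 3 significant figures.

|ΔT| = |22.05 − 25.10| = 3.05 °C
|q_surr| = (279.7 × 4.06 + 44.1) × 3.05 = 1179.682 × 3.05 = 3598 J
n(NH₄NO₃) = 10.9 / 80.04 = 0.1362 mol
Temperature fell, so q_rxn = +|q_surr| = 3.598 kJ
ΔH = q_rxn / n = 26.42 kJ/mol

ΔH = 26.4 kJ/mol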